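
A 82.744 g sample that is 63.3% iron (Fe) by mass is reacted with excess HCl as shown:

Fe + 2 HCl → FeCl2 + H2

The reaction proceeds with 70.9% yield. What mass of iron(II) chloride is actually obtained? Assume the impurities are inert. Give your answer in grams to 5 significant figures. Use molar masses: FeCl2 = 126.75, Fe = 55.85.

Pure Fe available = 82.744 g × 0.633 = 52.3770 g.
n(Fe) = 52.3770 g / 55.85 g/mol = 0.937815 mol.
From the equation the Fe:FeCl2 mole ratio is 1:1, so n(FeCl2) = 0.937815 × 1/1 = 0.937815 mol.
Mass of FeCl2 = 0.937815 mol × 126.75 g/mol = 118.868 g.
Actual mass collected = 118.868 g × 0.709 = 84.2774 g.

84.277 g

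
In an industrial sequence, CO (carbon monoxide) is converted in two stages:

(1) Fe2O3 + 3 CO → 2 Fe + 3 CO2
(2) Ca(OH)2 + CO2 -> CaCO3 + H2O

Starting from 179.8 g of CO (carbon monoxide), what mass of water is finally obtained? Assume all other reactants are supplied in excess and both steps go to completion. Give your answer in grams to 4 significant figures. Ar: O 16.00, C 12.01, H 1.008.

M(CO) = 12.01 + 16.00 = 28.01 g/mol.
M(H2O) = 2(1.008) + 16.00 = 18.016 g/mol.
n(CO) = 179.80 / 28.01 = 6.4191 mol.
Step 1 gives a 3:3 ratio of CO to CO2, so n(CO2) = 6.4191 mol.
In step 2 the CO2:H2O ratio is 1:1, so n(H2O) = 6.4191 mol.
Mass of H2O = 6.4191 × 18.016 = 115.65 g.

115.6 g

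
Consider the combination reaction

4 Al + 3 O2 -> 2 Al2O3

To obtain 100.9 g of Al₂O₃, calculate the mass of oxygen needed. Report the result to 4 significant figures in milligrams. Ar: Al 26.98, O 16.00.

M(Al2O3) = 2(26.98) + 3(16.00) = 101.96 g/mol.
M(O2) = 2(16.00) = 32.00 g/mol.
n(Al2O3) = 100.90 g / 101.96 g/mol = 0.98960 mol.
From the equation the Al2O3:O2 mole ratio is 2:3, so n(O2) = 0.98960 × 3/2 = 1.4844 mol.
Mass of O2 = 1.4844 mol × 32.00 g/mol = 47.501 g.
Converting to mg: 47.501 g = 47500 mg.

47500 mg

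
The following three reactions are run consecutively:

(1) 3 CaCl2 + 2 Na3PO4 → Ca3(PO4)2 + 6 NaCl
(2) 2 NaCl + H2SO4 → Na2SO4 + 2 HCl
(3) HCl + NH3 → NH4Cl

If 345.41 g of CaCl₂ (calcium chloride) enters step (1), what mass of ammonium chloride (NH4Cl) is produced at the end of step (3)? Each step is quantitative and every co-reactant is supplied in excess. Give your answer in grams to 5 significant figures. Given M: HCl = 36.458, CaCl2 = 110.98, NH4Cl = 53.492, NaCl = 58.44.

332.97 g

n(CaCl2) = 345.41 / 110.98 = 3.11236 mol.
Reaction (1): CaCl2→NaCl ratio 3:6 ⇒ n(NaCl) = 6.22473 mol.
Reaction (2): NaCl→HCl ratio 2:2 ⇒ n(HCl) = 6.22473 mol.
Reaction (3): HCl→NH4Cl ratio 1:1 ⇒ n(NH4Cl) = 6.22473 mol.
Mass of NH4Cl = 6.22473 × 53.492 = 332.973 g.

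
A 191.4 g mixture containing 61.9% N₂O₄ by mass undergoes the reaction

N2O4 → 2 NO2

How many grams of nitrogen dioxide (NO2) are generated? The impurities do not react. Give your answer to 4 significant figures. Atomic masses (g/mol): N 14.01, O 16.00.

Mass of pure N2O4 = 191.4 g × 0.619 = 118.48 g.
M(N2O4) = 2(14.01) + 4(16.00) = 92.02 g/mol.
M(NO2) = 14.01 + 2(16.00) = 46.01 g/mol.
n(N2O4) = 118.48 g / 92.02 g/mol = 1.2875 mol.
From the equation the N2O4:NO2 mole ratio is 1:2, so n(NO2) = 1.2875 × 2/1 = 2.5750 mol.
Mass of NO2 = 2.5750 mol × 46.01 g/mol = 118.48 g.

118.5 g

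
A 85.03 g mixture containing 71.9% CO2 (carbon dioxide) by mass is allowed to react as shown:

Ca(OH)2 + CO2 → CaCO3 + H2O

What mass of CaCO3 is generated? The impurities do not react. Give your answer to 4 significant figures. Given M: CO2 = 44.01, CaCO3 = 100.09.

139.0 g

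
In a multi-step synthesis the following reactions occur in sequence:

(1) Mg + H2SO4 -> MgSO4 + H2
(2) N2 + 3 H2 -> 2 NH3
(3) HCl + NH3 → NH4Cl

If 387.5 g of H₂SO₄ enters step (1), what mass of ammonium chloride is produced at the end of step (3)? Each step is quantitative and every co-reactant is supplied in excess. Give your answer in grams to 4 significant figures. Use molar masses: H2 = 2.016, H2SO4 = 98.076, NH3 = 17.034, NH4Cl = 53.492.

140.9 g

n(H2SO4) = 387.5 / 98.076 = 3.9510 mol.
Reaction (1): H2SO4→H2 ratio 1:1 ⇒ n(H2) = 3.9510 mol.
Reaction (2): H2→NH3 ratio 3:2 ⇒ n(NH3) = 2.6340 mol.
Reaction (3): NH3→NH4Cl ratio 1:1 ⇒ n(NH4Cl) = 2.6340 mol.
Mass of NH4Cl = 2.6340 × 53.492 = 140.90 g.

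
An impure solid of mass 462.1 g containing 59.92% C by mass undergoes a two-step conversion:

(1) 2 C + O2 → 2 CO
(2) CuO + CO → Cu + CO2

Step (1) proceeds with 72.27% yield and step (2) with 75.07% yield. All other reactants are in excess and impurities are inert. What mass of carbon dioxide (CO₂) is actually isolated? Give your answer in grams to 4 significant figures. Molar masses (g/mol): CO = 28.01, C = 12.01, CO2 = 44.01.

550.5 g

Pure C = 462.1 × 0.5992 = 276.89 g.
n(C) = 276.89 / 12.01 = 23.055 mol.
Step 1 (C:CO = 2:2): theoretical n(CO) = 23.055 mol; at 72.27% yield, n(CO) = 16.662 mol.
Step 2 (CO:CO2 = 1:1): theoretical n(CO2) = 16.662 mol, so theoretical mass = 16.662 × 44.01 = 733.29 g.
At 75.07% yield, actual mass of CO2 = 733.29 × 0.7507 = 550.48 g.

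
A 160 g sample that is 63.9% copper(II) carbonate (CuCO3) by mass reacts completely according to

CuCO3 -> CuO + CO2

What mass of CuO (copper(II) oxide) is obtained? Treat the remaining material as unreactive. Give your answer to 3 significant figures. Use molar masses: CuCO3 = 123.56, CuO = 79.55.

65.8 g

Mass of pure CuCO3 = 160 g × 0.639 = 102.2 g.
n(CuCO3) = 102.2 g / 123.56 g/mol = 0.8275 mol.
From the equation the CuCO3:CuO mole ratio is 1:1, so n(CuO) = 0.8275 × 1/1 = 0.8275 mol.
Mass of CuO = 0.8275 mol × 79.55 g/mol = 65.82 g.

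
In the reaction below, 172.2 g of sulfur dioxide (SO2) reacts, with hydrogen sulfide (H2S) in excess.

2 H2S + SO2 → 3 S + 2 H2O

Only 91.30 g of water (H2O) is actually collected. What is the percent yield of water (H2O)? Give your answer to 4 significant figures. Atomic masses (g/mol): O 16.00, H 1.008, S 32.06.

M(SO2) = 32.06 + 2(16.00) = 64.06 g/mol.
M(H2O) = 2(1.008) + 16.00 = 18.016 g/mol.
n(SO2) = 172.20 g / 64.06 g/mol = 2.6881 mol.
From the equation the SO2:H2O mole ratio is 1:2, so n(H2O) = 2.6881 × 2/1 = 5.3762 mol.
Mass of H2O = 5.3762 mol × 18.016 g/mol = 96.858 g.
This is the theoretical yield. Percent yield = 91.30 g / 96.858 g × 100% = 94.262%.

94.26 %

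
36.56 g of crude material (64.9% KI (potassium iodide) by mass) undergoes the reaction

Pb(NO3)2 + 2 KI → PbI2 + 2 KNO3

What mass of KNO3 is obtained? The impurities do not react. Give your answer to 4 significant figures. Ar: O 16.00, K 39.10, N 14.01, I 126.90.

14.45 g

Mass of pure KI = 36.56 g × 0.649 = 23.727 g.
M(KI) = 39.10 + 126.90 = 166.00 g/mol.
M(KNO3) = 39.10 + 14.01 + 3(16.00) = 101.11 g/mol.
n(KI) = 23.727 g / 166.00 g/mol = 0.14294 mol.
From the equation the KI:KNO3 mole ratio is 2:2, so n(KNO3) = 0.14294 × 2/2 = 0.14294 mol.
Mass of KNO3 = 0.14294 mol × 101.11 g/mol = 14.452 g.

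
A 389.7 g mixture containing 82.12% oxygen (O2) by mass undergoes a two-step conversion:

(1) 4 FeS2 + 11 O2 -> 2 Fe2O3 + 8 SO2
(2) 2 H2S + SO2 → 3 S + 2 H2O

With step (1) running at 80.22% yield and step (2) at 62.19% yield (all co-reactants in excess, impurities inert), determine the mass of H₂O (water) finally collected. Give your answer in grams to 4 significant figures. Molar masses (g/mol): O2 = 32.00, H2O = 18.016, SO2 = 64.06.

Pure O2 = 389.7 × 0.8212 = 320.02 g.
n(O2) = 320.02 / 32.00 = 10.001 mol.
Step 1 (O2:SO2 = 11:8): theoretical n(SO2) = 7.2732 mol; at 80.22% yield, n(SO2) = 5.8346 mol.
Step 2 (SO2:H2O = 1:2): theoretical n(H2O) = 11.669 mol, so theoretical mass = 11.669 × 18.016 = 210.23 g.
At 62.19% yield, actual mass of H2O = 210.23 × 0.6219 = 130.74 g.

130.7 g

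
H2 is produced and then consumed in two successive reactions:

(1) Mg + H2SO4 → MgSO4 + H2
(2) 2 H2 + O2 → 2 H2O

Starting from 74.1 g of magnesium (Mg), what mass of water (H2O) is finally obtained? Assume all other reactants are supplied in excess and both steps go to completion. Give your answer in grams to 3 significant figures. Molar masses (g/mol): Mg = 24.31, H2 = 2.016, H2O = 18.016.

n(Mg) = 74.10 / 24.31 = 3.048 mol.
Step 1 gives a 1:1 ratio of Mg to H2, so n(H2) = 3.048 mol.
In step 2 the H2:H2O ratio is 2:2, so n(H2O) = 3.048 mol.
Mass of H2O = 3.048 × 18.016 = 54.92 g.

54.9 g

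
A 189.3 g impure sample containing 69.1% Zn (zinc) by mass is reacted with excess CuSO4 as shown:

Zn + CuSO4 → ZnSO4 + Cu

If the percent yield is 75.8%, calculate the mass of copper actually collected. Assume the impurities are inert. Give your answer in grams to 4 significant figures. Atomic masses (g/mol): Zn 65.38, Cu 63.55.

Pure Zn available = 189.3 g × 0.691 = 130.81 g.
M(Zn) = 65.38 g/mol.
M(Cu) = 63.55 g/mol.
n(Zn) = 130.81 g / 65.38 g/mol = 2.0007 mol.
From the equation the Zn:Cu mole ratio is 1:1, so n(Cu) = 2.0007 × 1/1 = 2.0007 mol.
Mass of Cu = 2.0007 mol × 63.55 g/mol = 127.15 g.
Actual mass collected = 127.15 g × 0.758 = 96.376 g.

96.38 g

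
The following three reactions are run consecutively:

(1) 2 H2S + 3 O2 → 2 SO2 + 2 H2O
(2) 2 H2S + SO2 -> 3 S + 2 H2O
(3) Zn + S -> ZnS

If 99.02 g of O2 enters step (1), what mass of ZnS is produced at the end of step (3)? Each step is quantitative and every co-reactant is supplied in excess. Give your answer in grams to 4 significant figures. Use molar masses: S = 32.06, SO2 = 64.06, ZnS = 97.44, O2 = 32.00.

n(O2) = 99.02 / 32.00 = 3.0944 mol.
Reaction (1): O2→SO2 ratio 3:2 ⇒ n(SO2) = 2.0629 mol.
Reaction (2): SO2→S ratio 1:3 ⇒ n(S) = 6.1888 mol.
Reaction (3): S→ZnS ratio 1:1 ⇒ n(ZnS) = 6.1888 mol.
Mass of ZnS = 6.1888 × 97.44 = 603.03 g.

603.0 g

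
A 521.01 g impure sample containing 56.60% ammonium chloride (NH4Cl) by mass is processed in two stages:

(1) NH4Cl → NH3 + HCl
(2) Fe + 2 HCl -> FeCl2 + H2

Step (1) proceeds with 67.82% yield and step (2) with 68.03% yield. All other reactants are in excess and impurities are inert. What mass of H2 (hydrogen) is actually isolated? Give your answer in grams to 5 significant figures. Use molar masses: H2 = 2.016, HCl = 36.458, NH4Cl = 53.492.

2.5638 g

Pure NH4Cl = 521.01 × 0.5660 = 294.892 g.
n(NH4Cl) = 294.892 / 53.492 = 5.51282 mol.
Step 1 (NH4Cl:HCl = 1:1): theoretical n(HCl) = 5.51282 mol; at 67.82% yield, n(HCl) = 3.73879 mol.
Step 2 (HCl:H2 = 2:1): theoretical n(H2) = 1.86940 mol, so theoretical mass = 1.86940 × 2.016 = 3.76870 g.
At 68.03% yield, actual mass of H2 = 3.76870 × 0.6803 = 2.56385 g.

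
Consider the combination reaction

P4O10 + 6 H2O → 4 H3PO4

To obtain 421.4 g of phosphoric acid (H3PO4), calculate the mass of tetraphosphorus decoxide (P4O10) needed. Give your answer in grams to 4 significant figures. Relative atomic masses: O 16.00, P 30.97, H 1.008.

305.2 g

M(H3PO4) = 3(1.008) + 30.97 + 4(16.00) = 97.994 g/mol.
M(P4O10) = 4(30.97) + 10(16.00) = 283.88 g/mol.
n(H3PO4) = 421.40 g / 97.994 g/mol = 4.3003 mol.
From the equation the H3PO4:P4O10 mole ratio is 4:1, so n(P4O10) = 4.3003 × 1/4 = 1.0751 mol.
Mass of P4O10 = 1.0751 mol × 283.88 g/mol = 305.19 g.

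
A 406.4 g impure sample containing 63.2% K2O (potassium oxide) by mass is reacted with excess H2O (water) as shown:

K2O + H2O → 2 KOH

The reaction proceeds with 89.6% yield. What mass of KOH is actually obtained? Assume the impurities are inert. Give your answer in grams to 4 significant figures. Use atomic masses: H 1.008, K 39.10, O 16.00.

274.1 g

Pure K2O available = 406.4 g × 0.632 = 256.84 g.
M(K2O) = 2(39.10) + 16.00 = 94.20 g/mol.
M(KOH) = 39.10 + 16.00 + 1.008 = 56.108 g/mol.
n(K2O) = 256.84 g / 94.20 g/mol = 2.7266 mol.
From the equation the K2O:KOH mole ratio is 1:2, so n(KOH) = 2.7266 × 2/1 = 5.4532 mol.
Mass of KOH = 5.4532 mol × 56.108 g/mol = 305.97 g.
Actual mass collected = 305.97 g × 0.896 = 274.15 g.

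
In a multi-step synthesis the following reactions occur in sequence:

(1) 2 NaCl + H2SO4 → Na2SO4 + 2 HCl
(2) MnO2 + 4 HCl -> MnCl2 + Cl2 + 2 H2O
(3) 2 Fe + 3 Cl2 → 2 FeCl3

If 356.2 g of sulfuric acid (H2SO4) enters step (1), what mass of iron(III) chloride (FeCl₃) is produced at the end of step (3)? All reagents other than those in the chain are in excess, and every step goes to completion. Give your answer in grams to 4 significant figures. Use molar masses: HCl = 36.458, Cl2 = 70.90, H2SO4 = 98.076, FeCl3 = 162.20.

196.4 g

n(H2SO4) = 356.2 / 98.076 = 3.6319 mol.
Reaction (1): H2SO4→HCl ratio 1:2 ⇒ n(HCl) = 7.2638 mol.
Reaction (2): HCl→Cl2 ratio 4:1 ⇒ n(Cl2) = 1.8159 mol.
Reaction (3): Cl2→FeCl3 ratio 3:2 ⇒ n(FeCl3) = 1.2106 mol.
Mass of FeCl3 = 1.2106 × 162.20 = 196.36 g.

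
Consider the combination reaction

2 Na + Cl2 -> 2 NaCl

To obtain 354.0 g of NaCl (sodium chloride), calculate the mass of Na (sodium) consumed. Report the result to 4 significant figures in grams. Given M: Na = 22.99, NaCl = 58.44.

n(NaCl) = 354.00 g / 58.44 g/mol = 6.0575 mol.
From the equation the NaCl:Na mole ratio is 2:2, so n(Na) = 6.0575 × 2/2 = 6.0575 mol.
Mass of Na = 6.0575 mol × 22.99 g/mol = 139.26 g.

139.3 g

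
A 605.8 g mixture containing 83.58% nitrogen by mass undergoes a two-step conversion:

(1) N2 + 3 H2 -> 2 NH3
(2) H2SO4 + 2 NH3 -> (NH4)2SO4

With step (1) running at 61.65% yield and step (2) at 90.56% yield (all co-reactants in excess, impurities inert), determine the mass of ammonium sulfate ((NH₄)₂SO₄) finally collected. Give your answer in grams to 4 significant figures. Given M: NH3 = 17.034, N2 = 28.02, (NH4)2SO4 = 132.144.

Pure N2 = 605.8 × 0.8358 = 506.33 g.
n(N2) = 506.33 / 28.02 = 18.070 mol.
Step 1 (N2:NH3 = 1:2): theoretical n(NH3) = 36.140 mol; at 61.65% yield, n(NH3) = 22.281 mol.
Step 2 (NH3:(NH4)2SO4 = 2:1): theoretical n((NH4)2SO4) = 11.140 mol, so theoretical mass = 11.140 × 132.144 = 1472.1 g.
At 90.56% yield, actual mass of (NH4)2SO4 = 1472.1 × 0.9056 = 1333.2 g.

1333 g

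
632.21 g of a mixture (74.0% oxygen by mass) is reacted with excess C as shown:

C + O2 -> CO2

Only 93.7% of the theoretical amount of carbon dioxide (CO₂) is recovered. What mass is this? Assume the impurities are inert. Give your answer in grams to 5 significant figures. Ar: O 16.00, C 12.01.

Pure O2 available = 632.21 g × 0.740 = 467.835 g.
M(O2) = 2(16.00) = 32.00 g/mol.
M(CO2) = 12.01 + 2(16.00) = 44.01 g/mol.
n(O2) = 467.835 g / 32.00 g/mol = 14.6199 mol.
From the equation the O2:CO2 mole ratio is 1:1, so n(CO2) = 14.6199 × 1/1 = 14.6199 mol.
Mass of CO2 = 14.6199 mol × 44.01 g/mol = 643.420 g.
Actual mass collected = 643.420 g × 0.937 = 602.884 g.

602.88 g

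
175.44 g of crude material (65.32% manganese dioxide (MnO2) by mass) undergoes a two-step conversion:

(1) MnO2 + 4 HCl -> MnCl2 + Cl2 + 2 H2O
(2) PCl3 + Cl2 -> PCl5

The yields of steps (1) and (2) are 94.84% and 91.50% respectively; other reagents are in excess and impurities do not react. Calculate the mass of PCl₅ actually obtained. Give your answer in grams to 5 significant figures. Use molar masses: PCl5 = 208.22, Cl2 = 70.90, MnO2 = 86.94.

238.17 g

Pure MnO2 = 175.44 × 0.6532 = 114.597 g.
n(MnO2) = 114.597 / 86.94 = 1.31812 mol.
Step 1 (MnO2:Cl2 = 1:1): theoretical n(Cl2) = 1.31812 mol; at 94.84% yield, n(Cl2) = 1.25011 mol.
Step 2 (Cl2:PCl5 = 1:1): theoretical n(PCl5) = 1.25011 mol, so theoretical mass = 1.25011 × 208.22 = 260.297 g.
At 91.50% yield, actual mass of PCl5 = 260.297 × 0.9150 = 238.172 g.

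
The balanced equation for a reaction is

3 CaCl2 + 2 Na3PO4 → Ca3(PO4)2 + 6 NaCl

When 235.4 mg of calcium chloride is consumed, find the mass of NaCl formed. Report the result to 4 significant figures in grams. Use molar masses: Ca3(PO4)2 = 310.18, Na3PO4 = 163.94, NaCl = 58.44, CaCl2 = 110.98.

Convert: 235.4 mg = 0.23540 g.
n(CaCl2) = 0.23540 g / 110.98 g/mol = 0.0021211 mol.
From the equation the CaCl2:NaCl mole ratio is 3:6, so n(NaCl) = 0.0021211 × 6/3 = 0.0042422 mol.
Mass of NaCl = 0.0042422 mol × 58.44 g/mol = 0.24791 g.

0.2479 g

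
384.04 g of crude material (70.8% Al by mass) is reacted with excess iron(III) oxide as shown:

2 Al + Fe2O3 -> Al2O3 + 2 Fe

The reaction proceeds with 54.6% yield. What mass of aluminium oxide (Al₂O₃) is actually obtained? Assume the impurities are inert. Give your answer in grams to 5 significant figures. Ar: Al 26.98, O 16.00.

280.52 g

Pure Al available = 384.04 g × 0.708 = 271.900 g.
M(Al) = 26.98 g/mol.
M(Al2O3) = 2(26.98) + 3(16.00) = 101.96 g/mol.
n(Al) = 271.900 g / 26.98 g/mol = 10.0778 mol.
From the equation the Al:Al2O3 mole ratio is 2:1, so n(Al2O3) = 10.0778 × 1/2 = 5.03892 mol.
Mass of Al2O3 = 5.03892 mol × 101.96 g/mol = 513.769 g.
Actual mass collected = 513.769 g × 0.546 = 280.518 g.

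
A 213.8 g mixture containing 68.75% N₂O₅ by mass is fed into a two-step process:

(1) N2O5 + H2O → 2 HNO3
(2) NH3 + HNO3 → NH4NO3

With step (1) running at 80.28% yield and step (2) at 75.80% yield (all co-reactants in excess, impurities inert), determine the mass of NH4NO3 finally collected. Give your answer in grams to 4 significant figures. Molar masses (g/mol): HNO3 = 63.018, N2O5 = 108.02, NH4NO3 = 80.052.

Pure N2O5 = 213.8 × 0.6875 = 146.99 g.
n(N2O5) = 146.99 / 108.02 = 1.3607 mol.
Step 1 (N2O5:HNO3 = 1:2): theoretical n(HNO3) = 2.7215 mol; at 80.28% yield, n(HNO3) = 2.1848 mol.
Step 2 (HNO3:NH4NO3 = 1:1): theoretical n(NH4NO3) = 2.1848 mol, so theoretical mass = 2.1848 × 80.052 = 174.90 g.
At 75.80% yield, actual mass of NH4NO3 = 174.90 × 0.7580 = 132.57 g.

132.6 g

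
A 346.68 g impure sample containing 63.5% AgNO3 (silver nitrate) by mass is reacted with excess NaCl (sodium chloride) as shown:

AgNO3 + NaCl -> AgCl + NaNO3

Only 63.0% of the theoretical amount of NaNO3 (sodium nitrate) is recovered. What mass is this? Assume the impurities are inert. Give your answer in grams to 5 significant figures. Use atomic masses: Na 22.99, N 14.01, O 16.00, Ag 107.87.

69.394 g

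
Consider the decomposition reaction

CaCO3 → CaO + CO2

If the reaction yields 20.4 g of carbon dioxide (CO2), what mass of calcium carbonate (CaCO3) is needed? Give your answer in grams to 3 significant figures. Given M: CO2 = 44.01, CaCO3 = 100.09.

n(CO2) = 20.40 g / 44.01 g/mol = 0.4635 mol.
From the equation the CO2:CaCO3 mole ratio is 1:1, so n(CaCO3) = 0.4635 × 1/1 = 0.4635 mol.
Mass of CaCO3 = 0.4635 mol × 100.09 g/mol = 46.39 g.

46.4 g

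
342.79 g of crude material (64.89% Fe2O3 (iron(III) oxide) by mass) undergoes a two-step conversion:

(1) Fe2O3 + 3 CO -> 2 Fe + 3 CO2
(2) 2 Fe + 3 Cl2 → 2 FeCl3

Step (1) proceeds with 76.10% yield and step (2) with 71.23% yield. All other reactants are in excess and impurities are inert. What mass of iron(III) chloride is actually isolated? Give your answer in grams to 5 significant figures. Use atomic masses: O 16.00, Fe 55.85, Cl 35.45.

Pure Fe2O3 = 342.79 × 0.6489 = 222.436 g.
M(Fe2O3) = 2(55.85) + 3(16.00) = 159.70 g/mol.
M(FeCl3) = 55.85 + 3(35.45) = 162.20 g/mol.
n(Fe2O3) = 222.436 / 159.70 = 1.39284 mol.
Step 1 (Fe2O3:Fe = 1:2): theoretical n(Fe) = 2.78568 mol; at 76.10% yield, n(Fe) = 2.11990 mol.
Step 2 (Fe:FeCl3 = 2:2): theoretical n(FeCl3) = 2.11990 mol, so theoretical mass = 2.11990 × 162.20 = 343.848 g.
At 71.23% yield, actual mass of FeCl3 = 343.848 × 0.7123 = 244.923 g.

244.92 g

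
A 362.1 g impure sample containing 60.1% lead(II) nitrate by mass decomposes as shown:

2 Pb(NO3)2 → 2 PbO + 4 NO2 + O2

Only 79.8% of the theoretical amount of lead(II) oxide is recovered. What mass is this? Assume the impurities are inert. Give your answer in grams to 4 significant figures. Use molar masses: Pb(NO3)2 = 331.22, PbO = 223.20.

117.0 g

Pure Pb(NO3)2 available = 362.1 g × 0.601 = 217.62 g.
n(Pb(NO3)2) = 217.62 g / 331.22 g/mol = 0.65703 mol.
From the equation the Pb(NO3)2:PbO mole ratio is 2:2, so n(PbO) = 0.65703 × 2/2 = 0.65703 mol.
Mass of PbO = 0.65703 mol × 223.20 g/mol = 146.65 g.
Actual mass collected = 146.65 g × 0.798 = 117.03 g.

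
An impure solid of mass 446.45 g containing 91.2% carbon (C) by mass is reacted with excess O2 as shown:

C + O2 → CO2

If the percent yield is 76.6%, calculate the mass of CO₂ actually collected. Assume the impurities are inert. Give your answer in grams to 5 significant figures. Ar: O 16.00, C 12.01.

1142.9 g

Pure C available = 446.45 g × 0.912 = 407.162 g.
M(C) = 12.01 g/mol.
M(CO2) = 12.01 + 2(16.00) = 44.01 g/mol.
n(C) = 407.162 g / 12.01 g/mol = 33.9019 mol.
From the equation the C:CO2 mole ratio is 1:1, so n(CO2) = 33.9019 × 1/1 = 33.9019 mol.
Mass of CO2 = 33.9019 mol × 44.01 g/mol = 1492.02 g.
Actual mass collected = 1492.02 g × 0.766 = 1142.89 g.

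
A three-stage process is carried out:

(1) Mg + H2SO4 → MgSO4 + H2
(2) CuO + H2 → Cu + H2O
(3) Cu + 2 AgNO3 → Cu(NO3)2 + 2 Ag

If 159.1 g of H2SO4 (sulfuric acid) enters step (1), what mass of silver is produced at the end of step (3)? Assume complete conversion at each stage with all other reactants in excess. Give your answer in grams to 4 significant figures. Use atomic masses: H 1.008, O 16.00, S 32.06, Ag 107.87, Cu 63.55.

350.0 g

M(H2SO4) = 2(1.008) + 32.06 + 4(16.00) = 98.076 g/mol.
M(Ag) = 107.87 g/mol.
n(H2SO4) = 159.1 / 98.076 = 1.6222 mol.
Reaction (1): H2SO4→H2 ratio 1:1 ⇒ n(H2) = 1.6222 mol.
Reaction (2): H2→Cu ratio 1:1 ⇒ n(Cu) = 1.6222 mol.
Reaction (3): Cu→Ag ratio 1:2 ⇒ n(Ag) = 3.2444 mol.
Mass of Ag = 3.2444 × 107.87 = 349.98 g.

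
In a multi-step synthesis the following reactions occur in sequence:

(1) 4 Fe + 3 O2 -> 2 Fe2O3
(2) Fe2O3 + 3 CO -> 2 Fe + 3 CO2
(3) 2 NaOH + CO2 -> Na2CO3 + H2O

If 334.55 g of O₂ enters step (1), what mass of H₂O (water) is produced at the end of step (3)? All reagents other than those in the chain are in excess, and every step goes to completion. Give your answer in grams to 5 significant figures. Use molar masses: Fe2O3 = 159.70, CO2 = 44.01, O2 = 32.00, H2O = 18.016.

376.70 g

n(O2) = 334.55 / 32.00 = 10.4547 mol.
Reaction (1): O2→Fe2O3 ratio 3:2 ⇒ n(Fe2O3) = 6.96979 mol.
Reaction (2): Fe2O3→CO2 ratio 1:3 ⇒ n(CO2) = 20.9094 mol.
Reaction (3): CO2→H2O ratio 1:1 ⇒ n(H2O) = 20.9094 mol.
Mass of H2O = 20.9094 × 18.016 = 376.703 g.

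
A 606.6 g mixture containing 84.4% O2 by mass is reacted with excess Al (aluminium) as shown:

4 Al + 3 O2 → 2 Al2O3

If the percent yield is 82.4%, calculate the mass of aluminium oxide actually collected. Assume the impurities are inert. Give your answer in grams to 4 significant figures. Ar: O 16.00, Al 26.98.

896.1 g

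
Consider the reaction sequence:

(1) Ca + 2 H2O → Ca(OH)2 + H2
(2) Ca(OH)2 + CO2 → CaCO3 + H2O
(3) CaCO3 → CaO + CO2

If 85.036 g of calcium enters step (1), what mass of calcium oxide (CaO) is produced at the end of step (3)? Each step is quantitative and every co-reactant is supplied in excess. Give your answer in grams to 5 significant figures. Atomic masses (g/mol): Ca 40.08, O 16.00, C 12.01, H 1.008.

118.98 g

M(Ca) = 40.08 g/mol.
M(CaO) = 40.08 + 16.00 = 56.08 g/mol.
n(Ca) = 85.036 / 40.08 = 2.12166 mol.
Reaction (1): Ca→Ca(OH)2 ratio 1:1 ⇒ n(Ca(OH)2) = 2.12166 mol.
Reaction (2): Ca(OH)2→CaCO3 ratio 1:1 ⇒ n(CaCO3) = 2.12166 mol.
Reaction (3): CaCO3→CaO ratio 1:1 ⇒ n(CaO) = 2.12166 mol.
Mass of CaO = 2.12166 × 56.08 = 118.983 g.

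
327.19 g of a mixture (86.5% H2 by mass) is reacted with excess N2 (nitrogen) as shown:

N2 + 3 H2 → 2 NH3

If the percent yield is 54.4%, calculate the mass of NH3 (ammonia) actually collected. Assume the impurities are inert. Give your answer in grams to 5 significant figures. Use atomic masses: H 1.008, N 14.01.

Pure H2 available = 327.19 g × 0.865 = 283.019 g.
M(H2) = 2(1.008) = 2.016 g/mol.
M(NH3) = 14.01 + 3(1.008) = 17.034 g/mol.
n(H2) = 283.019 g / 2.016 g/mol = 140.387 mol.
From the equation the H2:NH3 mole ratio is 3:2, so n(NH3) = 140.387 × 2/3 = 93.5911 mol.
Mass of NH3 = 93.5911 mol × 17.034 g/mol = 1594.23 g.
Actual mass collected = 1594.23 g × 0.544 = 867.261 g.

867.26 g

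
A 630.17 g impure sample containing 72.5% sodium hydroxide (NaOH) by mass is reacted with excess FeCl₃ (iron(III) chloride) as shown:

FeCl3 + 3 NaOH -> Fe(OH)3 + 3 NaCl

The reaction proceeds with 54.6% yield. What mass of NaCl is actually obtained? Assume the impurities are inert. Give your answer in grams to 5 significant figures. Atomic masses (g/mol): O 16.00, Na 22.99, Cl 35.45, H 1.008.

364.47 g

Pure NaOH available = 630.17 g × 0.725 = 456.873 g.
M(NaOH) = 22.99 + 16.00 + 1.008 = 39.998 g/mol.
M(NaCl) = 22.99 + 35.45 = 58.44 g/mol.
n(NaOH) = 456.873 g / 39.998 g/mol = 11.4224 mol.
From the equation the NaOH:NaCl mole ratio is 3:3, so n(NaCl) = 11.4224 × 3/3 = 11.4224 mol.
Mass of NaCl = 11.4224 mol × 58.44 g/mol = 667.525 g.
Actual mass collected = 667.525 g × 0.546 = 364.469 g.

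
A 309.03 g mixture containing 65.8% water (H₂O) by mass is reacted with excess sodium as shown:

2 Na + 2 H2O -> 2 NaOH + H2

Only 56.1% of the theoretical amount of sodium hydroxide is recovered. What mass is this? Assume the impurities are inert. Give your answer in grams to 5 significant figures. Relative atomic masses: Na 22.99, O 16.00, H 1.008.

253.26 g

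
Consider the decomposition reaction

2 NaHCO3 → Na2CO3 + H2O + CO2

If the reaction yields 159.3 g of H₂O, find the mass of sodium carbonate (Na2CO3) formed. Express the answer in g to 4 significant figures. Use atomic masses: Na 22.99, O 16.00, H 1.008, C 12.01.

M(H2O) = 2(1.008) + 16.00 = 18.016 g/mol.
M(Na2CO3) = 2(22.99) + 12.01 + 3(16.00) = 105.99 g/mol.
n(H2O) = 159.30 g / 18.016 g/mol = 8.8421 mol.
From the equation the H2O:Na2CO3 mole ratio is 1:1, so n(Na2CO3) = 8.8421 × 1/1 = 8.8421 mol.
Mass of Na2CO3 = 8.8421 mol × 105.99 g/mol = 937.18 g.

937.2 g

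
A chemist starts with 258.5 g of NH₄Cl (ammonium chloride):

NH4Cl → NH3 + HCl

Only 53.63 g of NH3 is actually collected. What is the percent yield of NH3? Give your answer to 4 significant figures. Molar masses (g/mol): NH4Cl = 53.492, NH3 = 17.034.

n(NH4Cl) = 258.50 g / 53.492 g/mol = 4.8325 mol.
From the equation the NH4Cl:NH3 mole ratio is 1:1, so n(NH3) = 4.8325 × 1/1 = 4.8325 mol.
Mass of NH3 = 4.8325 mol × 17.034 g/mol = 82.317 g.
This is the theoretical yield. Percent yield = 53.63 g / 82.317 g × 100% = 65.151%.

65.15 %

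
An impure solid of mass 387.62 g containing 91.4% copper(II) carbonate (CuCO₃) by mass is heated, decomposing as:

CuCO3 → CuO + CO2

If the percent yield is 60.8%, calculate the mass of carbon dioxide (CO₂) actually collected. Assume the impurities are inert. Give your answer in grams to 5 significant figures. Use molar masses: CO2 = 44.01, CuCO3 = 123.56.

76.724 g

Pure CuCO3 available = 387.62 g × 0.914 = 354.285 g.
n(CuCO3) = 354.285 g / 123.56 g/mol = 2.86731 mol.
From the equation the CuCO3:CO2 mole ratio is 1:1, so n(CO2) = 2.86731 × 1/1 = 2.86731 mol.
Mass of CO2 = 2.86731 mol × 44.01 g/mol = 126.190 g.
Actual mass collected = 126.190 g × 0.608 = 76.7237 g.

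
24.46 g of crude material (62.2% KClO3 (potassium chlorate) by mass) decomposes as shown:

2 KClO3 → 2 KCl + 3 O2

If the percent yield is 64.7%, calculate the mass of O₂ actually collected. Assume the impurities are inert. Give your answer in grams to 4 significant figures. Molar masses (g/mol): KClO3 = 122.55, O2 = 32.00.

3.855 g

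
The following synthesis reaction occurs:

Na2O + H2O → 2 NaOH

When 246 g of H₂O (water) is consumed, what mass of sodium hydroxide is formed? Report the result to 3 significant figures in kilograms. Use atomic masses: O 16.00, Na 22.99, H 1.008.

1.09 kg

M(H2O) = 2(1.008) + 16.00 = 18.016 g/mol.
M(NaOH) = 22.99 + 16.00 + 1.008 = 39.998 g/mol.
n(H2O) = 246.0 g / 18.016 g/mol = 13.65 mol.
From the equation the H2O:NaOH mole ratio is 1:2, so n(NaOH) = 13.65 × 2/1 = 27.31 mol.
Mass of NaOH = 27.31 mol × 39.998 g/mol = 1092 g.
Converting to kg: 1092 g = 1.09 kg.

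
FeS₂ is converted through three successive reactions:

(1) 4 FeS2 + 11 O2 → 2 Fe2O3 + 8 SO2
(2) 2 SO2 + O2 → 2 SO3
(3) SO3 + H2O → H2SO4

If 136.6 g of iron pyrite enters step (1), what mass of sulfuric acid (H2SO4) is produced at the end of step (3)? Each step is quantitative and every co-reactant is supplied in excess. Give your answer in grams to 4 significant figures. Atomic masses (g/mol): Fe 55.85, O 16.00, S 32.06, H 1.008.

M(FeS2) = 55.85 + 2(32.06) = 119.97 g/mol.
M(H2SO4) = 2(1.008) + 32.06 + 4(16.00) = 98.076 g/mol.
n(FeS2) = 136.6 / 119.97 = 1.1386 mol.
Reaction (1): FeS2→SO2 ratio 4:8 ⇒ n(SO2) = 2.2772 mol.
Reaction (2): SO2→SO3 ratio 2:2 ⇒ n(SO3) = 2.2772 mol.
Reaction (3): SO3→H2SO4 ratio 1:1 ⇒ n(H2SO4) = 2.2772 mol.
Mass of H2SO4 = 2.2772 × 98.076 = 223.34 g.

223.3 g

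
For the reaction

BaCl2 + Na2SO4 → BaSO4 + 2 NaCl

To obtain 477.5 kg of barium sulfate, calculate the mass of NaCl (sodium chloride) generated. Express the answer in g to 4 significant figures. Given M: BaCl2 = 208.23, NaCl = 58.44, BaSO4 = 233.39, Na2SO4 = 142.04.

Convert: 477.5 kg = 477500 g.
n(BaSO4) = 477500 g / 233.39 g/mol = 2045.9 mol.
From the equation the BaSO4:NaCl mole ratio is 1:2, so n(NaCl) = 2045.9 × 2/1 = 4091.9 mol.
Mass of NaCl = 4091.9 mol × 58.44 g/mol = 239130 g.

239100 g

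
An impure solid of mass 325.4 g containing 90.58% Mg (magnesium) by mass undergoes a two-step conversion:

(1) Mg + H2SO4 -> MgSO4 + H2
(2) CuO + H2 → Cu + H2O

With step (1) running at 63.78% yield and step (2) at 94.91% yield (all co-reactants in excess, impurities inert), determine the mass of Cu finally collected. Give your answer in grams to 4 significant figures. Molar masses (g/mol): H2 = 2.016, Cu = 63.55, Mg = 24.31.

Pure Mg = 325.4 × 0.9058 = 294.75 g.
n(Mg) = 294.75 / 24.31 = 12.125 mol.
Step 1 (Mg:H2 = 1:1): theoretical n(H2) = 12.125 mol; at 63.78% yield, n(H2) = 7.7330 mol.
Step 2 (H2:Cu = 1:1): theoretical n(Cu) = 7.7330 mol, so theoretical mass = 7.7330 × 63.55 = 491.43 g.
At 94.91% yield, actual mass of Cu = 491.43 × 0.9491 = 466.42 g.

466.4 g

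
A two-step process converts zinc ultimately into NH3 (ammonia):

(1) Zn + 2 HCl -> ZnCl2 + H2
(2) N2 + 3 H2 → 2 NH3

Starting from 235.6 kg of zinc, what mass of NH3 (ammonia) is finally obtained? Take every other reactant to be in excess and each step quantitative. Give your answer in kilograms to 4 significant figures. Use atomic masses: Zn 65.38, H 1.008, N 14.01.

M(Zn) = 65.38 g/mol.
M(NH3) = 14.01 + 3(1.008) = 17.034 g/mol.
235.6 kg = 235600 g.
n(Zn) = 235600 / 65.38 = 3603.5 mol.
Step 1 gives a 1:1 ratio of Zn to H2, so n(H2) = 3603.5 mol.
In step 2 the H2:NH3 ratio is 3:2, so n(NH3) = 2402.4 mol.
Mass of NH3 = 2402.4 × 17.034 = 40922 g = 40.92 kg.

40.92 kg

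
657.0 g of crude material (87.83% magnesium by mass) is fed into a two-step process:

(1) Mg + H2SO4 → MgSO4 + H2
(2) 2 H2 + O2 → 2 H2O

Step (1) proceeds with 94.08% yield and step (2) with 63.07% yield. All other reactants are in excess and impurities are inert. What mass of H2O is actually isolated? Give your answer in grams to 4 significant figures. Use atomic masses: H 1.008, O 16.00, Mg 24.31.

Pure Mg = 657.0 × 0.8783 = 577.04 g.
M(Mg) = 24.31 g/mol.
M(H2O) = 2(1.008) + 16.00 = 18.016 g/mol.
n(Mg) = 577.04 / 24.31 = 23.737 mol.
Step 1 (Mg:H2 = 1:1): theoretical n(H2) = 23.737 mol; at 94.08% yield, n(H2) = 22.332 mol.
Step 2 (H2:H2O = 2:2): theoretical n(H2O) = 22.332 mol, so theoretical mass = 22.332 × 18.016 = 402.33 g.
At 63.07% yield, actual mass of H2O = 402.33 × 0.6307 = 253.75 g.

253.7 g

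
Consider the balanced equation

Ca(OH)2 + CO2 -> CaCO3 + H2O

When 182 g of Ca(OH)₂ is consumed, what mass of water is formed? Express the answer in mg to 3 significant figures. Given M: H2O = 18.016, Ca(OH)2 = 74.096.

n(Ca(OH)2) = 182.0 g / 74.096 g/mol = 2.456 mol.
From the equation the Ca(OH)2:H2O mole ratio is 1:1, so n(H2O) = 2.456 × 1/1 = 2.456 mol.
Mass of H2O = 2.456 mol × 18.016 g/mol = 44.25 g.
Converting to mg: 44.25 g = 44300 mg.

44300 mg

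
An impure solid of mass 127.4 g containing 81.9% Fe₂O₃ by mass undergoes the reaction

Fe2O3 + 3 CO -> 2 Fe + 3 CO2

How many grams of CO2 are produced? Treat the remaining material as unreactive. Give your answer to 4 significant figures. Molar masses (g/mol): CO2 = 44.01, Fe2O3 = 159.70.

Mass of pure Fe2O3 = 127.4 g × 0.819 = 104.34 g.
n(Fe2O3) = 104.34 g / 159.70 g/mol = 0.65335 mol.
From the equation the Fe2O3:CO2 mole ratio is 1:3, so n(CO2) = 0.65335 × 3/1 = 1.9601 mol.
Mass of CO2 = 1.9601 mol × 44.01 g/mol = 86.262 g.

86.26 g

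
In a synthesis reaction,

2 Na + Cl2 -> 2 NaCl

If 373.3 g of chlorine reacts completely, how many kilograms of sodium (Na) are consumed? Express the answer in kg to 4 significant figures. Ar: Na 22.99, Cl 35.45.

M(Cl2) = 2(35.45) = 70.90 g/mol.
M(Na) = 22.99 g/mol.
n(Cl2) = 373.30 g / 70.90 g/mol = 5.2652 mol.
From the equation the Cl2:Na mole ratio is 1:2, so n(Na) = 5.2652 × 2/1 = 10.530 mol.
Mass of Na = 10.530 mol × 22.99 g/mol = 242.09 g.
Converting to kg: 242.09 g = 0.2421 kg.

0.2421 kg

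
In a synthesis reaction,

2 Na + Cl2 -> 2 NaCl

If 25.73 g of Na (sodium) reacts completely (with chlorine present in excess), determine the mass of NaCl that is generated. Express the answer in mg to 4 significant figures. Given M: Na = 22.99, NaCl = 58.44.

65410 mg

n(Na) = 25.730 g / 22.99 g/mol = 1.1192 mol.
From the equation the Na:NaCl mole ratio is 2:2, so n(NaCl) = 1.1192 × 2/2 = 1.1192 mol.
Mass of NaCl = 1.1192 mol × 58.44 g/mol = 65.405 g.
Converting to mg: 65.405 g = 65410 mg.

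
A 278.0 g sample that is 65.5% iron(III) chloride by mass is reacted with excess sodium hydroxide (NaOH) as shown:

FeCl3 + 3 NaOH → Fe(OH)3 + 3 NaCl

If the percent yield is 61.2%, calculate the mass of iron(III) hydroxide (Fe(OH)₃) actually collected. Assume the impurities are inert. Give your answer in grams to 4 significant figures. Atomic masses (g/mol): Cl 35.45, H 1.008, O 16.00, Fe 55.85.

Pure FeCl3 available = 278.0 g × 0.655 = 182.09 g.
M(FeCl3) = 55.85 + 3(35.45) = 162.20 g/mol.
M(Fe(OH)3) = 55.85 + 3(16.00) + 3(1.008) = 106.874 g/mol.
n(FeCl3) = 182.09 g / 162.20 g/mol = 1.1226 mol.
From the equation the FeCl3:Fe(OH)3 mole ratio is 1:1, so n(Fe(OH)3) = 1.1226 × 1/1 = 1.1226 mol.
Mass of Fe(OH)3 = 1.1226 mol × 106.874 g/mol = 119.98 g.
Actual mass collected = 119.98 g × 0.612 = 73.427 g.

73.43 g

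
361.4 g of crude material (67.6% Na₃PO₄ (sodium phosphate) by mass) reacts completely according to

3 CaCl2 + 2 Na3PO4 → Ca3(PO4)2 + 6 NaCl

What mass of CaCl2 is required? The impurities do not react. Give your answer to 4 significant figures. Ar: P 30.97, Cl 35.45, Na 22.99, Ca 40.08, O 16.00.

248.1 g

Mass of pure Na3PO4 = 361.4 g × 0.676 = 244.31 g.
M(Na3PO4) = 3(22.99) + 30.97 + 4(16.00) = 163.94 g/mol.
M(CaCl2) = 40.08 + 2(35.45) = 110.98 g/mol.
n(Na3PO4) = 244.31 g / 163.94 g/mol = 1.4902 mol.
From the equation the Na3PO4:CaCl2 mole ratio is 2:3, so n(CaCl2) = 1.4902 × 3/2 = 2.2353 mol.
Mass of CaCl2 = 2.2353 mol × 110.98 g/mol = 248.08 g.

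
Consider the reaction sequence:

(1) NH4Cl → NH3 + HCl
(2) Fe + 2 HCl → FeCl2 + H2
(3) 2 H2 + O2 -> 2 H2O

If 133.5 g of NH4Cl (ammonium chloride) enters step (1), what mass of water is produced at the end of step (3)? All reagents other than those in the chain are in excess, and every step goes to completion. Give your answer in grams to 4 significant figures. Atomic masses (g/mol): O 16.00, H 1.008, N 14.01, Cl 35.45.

M(NH4Cl) = 14.01 + 4(1.008) + 35.45 = 53.492 g/mol.
M(H2O) = 2(1.008) + 16.00 = 18.016 g/mol.
n(NH4Cl) = 133.5 / 53.492 = 2.4957 mol.
Reaction (1): NH4Cl→HCl ratio 1:1 ⇒ n(HCl) = 2.4957 mol.
Reaction (2): HCl→H2 ratio 2:1 ⇒ n(H2) = 1.2479 mol.
Reaction (3): H2→H2O ratio 2:2 ⇒ n(H2O) = 1.2479 mol.
Mass of H2O = 1.2479 × 18.016 = 22.481 g.

22.48 g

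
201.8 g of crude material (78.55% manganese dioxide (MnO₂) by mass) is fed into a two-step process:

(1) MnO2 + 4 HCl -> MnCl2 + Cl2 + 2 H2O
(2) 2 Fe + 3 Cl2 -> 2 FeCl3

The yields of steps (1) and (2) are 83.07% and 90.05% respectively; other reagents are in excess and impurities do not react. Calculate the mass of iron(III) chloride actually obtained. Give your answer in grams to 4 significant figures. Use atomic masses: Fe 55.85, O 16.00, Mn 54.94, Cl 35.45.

Pure MnO2 = 201.8 × 0.7855 = 158.51 g.
M(MnO2) = 54.94 + 2(16.00) = 86.94 g/mol.
M(FeCl3) = 55.85 + 3(35.45) = 162.20 g/mol.
n(MnO2) = 158.51 / 86.94 = 1.8233 mol.
Step 1 (MnO2:Cl2 = 1:1): theoretical n(Cl2) = 1.8233 mol; at 83.07% yield, n(Cl2) = 1.5146 mol.
Step 2 (Cl2:FeCl3 = 3:2): theoretical n(FeCl3) = 1.0097 mol, so theoretical mass = 1.0097 × 162.20 = 163.78 g.
At 90.05% yield, actual mass of FeCl3 = 163.78 × 0.9005 = 147.48 g.

147.5 g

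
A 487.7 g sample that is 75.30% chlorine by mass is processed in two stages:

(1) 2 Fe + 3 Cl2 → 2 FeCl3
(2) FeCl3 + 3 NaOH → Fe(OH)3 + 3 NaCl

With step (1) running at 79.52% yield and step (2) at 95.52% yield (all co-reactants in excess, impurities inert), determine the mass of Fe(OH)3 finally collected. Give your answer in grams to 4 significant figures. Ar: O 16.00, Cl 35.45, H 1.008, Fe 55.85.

280.3 g

Pure Cl2 = 487.7 × 0.7530 = 367.24 g.
M(Cl2) = 2(35.45) = 70.90 g/mol.
M(Fe(OH)3) = 55.85 + 3(16.00) + 3(1.008) = 106.874 g/mol.
n(Cl2) = 367.24 / 70.90 = 5.1797 mol.
Step 1 (Cl2:FeCl3 = 3:2): theoretical n(FeCl3) = 3.4531 mol; at 79.52% yield, n(FeCl3) = 2.7459 mol.
Step 2 (FeCl3:Fe(OH)3 = 1:1): theoretical n(Fe(OH)3) = 2.7459 mol, so theoretical mass = 2.7459 × 106.874 = 293.47 g.
At 95.52% yield, actual mass of Fe(OH)3 = 293.47 × 0.9552 = 280.32 g.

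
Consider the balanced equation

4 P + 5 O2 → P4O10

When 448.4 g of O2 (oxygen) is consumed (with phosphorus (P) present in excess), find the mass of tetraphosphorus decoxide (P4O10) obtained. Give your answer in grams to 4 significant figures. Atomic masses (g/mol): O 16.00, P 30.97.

M(O2) = 2(16.00) = 32.00 g/mol.
M(P4O10) = 4(30.97) + 10(16.00) = 283.88 g/mol.
n(O2) = 448.40 g / 32.00 g/mol = 14.012 mol.
From the equation the O2:P4O10 mole ratio is 5:1, so n(P4O10) = 14.012 × 1/5 = 2.8025 mol.
Mass of P4O10 = 2.8025 mol × 283.88 g/mol = 795.57 g.

795.6 g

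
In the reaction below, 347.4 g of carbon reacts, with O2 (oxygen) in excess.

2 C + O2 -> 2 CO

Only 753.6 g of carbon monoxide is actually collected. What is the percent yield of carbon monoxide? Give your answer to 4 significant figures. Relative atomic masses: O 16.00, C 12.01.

M(C) = 12.01 g/mol.
M(CO) = 12.01 + 16.00 = 28.01 g/mol.
n(C) = 347.40 g / 12.01 g/mol = 28.926 mol.
From the equation the C:CO mole ratio is 2:2, so n(CO) = 28.926 × 2/2 = 28.926 mol.
Mass of CO = 28.926 mol × 28.01 g/mol = 810.21 g.
This is the theoretical yield. Percent yield = 753.6 g / 810.21 g × 100% = 93.012%.

93.01 %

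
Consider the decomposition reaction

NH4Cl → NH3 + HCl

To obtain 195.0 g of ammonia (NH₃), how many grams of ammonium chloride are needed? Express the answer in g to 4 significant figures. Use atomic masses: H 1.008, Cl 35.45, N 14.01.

M(NH3) = 14.01 + 3(1.008) = 17.034 g/mol.
M(NH4Cl) = 14.01 + 4(1.008) + 35.45 = 53.492 g/mol.
n(NH3) = 195.00 g / 17.034 g/mol = 11.448 mol.
From the equation the NH3:NH4Cl mole ratio is 1:1, so n(NH4Cl) = 11.448 × 1/1 = 11.448 mol.
Mass of NH4Cl = 11.448 mol × 53.492 g/mol = 612.36 g.

612.4 g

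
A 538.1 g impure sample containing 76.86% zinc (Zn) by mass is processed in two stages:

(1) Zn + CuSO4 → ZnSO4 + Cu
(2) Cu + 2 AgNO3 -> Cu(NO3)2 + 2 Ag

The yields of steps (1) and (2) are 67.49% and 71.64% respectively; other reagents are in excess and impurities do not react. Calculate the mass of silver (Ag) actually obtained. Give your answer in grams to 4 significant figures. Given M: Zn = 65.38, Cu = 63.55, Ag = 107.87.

659.8 g

Pure Zn = 538.1 × 0.7686 = 413.58 g.
n(Zn) = 413.58 / 65.38 = 6.3258 mol.
Step 1 (Zn:Cu = 1:1): theoretical n(Cu) = 6.3258 mol; at 67.49% yield, n(Cu) = 4.2693 mol.
Step 2 (Cu:Ag = 1:2): theoretical n(Ag) = 8.5386 mol, so theoretical mass = 8.5386 × 107.87 = 921.06 g.
At 71.64% yield, actual mass of Ag = 921.06 × 0.7164 = 659.85 g.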